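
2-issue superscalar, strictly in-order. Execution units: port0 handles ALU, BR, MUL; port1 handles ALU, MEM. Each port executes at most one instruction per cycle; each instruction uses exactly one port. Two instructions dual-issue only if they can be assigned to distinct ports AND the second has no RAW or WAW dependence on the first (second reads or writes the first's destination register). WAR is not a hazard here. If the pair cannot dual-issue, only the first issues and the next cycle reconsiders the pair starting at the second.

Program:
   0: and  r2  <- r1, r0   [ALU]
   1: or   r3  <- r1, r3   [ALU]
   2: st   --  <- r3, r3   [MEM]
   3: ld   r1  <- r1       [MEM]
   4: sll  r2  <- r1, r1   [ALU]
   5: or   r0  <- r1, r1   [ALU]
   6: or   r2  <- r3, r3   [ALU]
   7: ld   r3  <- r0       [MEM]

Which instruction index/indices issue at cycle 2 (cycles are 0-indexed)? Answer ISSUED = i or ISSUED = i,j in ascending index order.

t=0 i0&i1:and+or ; 2-wide
t=1 i2:st ; no-port MEM/MEM
t=2 i3:ld ; RAW r1
t=3 i4&i5:sll+or ; 2-wide
t=4 i6&i7:or+ld ; 2-wide

ISSUED = 3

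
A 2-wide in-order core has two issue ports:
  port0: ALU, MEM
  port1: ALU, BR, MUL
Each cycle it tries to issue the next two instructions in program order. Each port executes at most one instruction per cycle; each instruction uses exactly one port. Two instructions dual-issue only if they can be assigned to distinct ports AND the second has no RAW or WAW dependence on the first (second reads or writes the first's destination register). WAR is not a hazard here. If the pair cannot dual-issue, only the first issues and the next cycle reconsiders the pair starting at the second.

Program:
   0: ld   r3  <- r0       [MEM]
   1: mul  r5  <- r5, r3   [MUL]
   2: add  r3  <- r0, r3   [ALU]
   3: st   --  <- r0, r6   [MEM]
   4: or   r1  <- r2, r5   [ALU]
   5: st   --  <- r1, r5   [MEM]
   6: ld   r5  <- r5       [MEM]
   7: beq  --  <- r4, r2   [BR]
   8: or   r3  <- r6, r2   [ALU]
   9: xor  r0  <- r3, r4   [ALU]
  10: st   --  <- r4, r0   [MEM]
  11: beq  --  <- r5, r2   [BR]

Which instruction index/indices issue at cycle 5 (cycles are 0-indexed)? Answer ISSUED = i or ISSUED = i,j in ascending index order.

ISSUED = 8

[0] i0  ld.MEM  -- RAW r3
[1] i1&i2  mul.MUL add.ALU  -- 2-wide
[2] i3&i4  st.MEM or.ALU  -- 2-wide
[3] i5  st.MEM  -- no-port MEM/MEM
[4] i6&i7  ld.MEM beq.BR  -- 2-wide
[5] i8  or.ALU  -- RAW r3
[6] i9  xor.ALU  -- RAW r0
[7] i10&i11  st.MEM beq.BR  -- 2-wide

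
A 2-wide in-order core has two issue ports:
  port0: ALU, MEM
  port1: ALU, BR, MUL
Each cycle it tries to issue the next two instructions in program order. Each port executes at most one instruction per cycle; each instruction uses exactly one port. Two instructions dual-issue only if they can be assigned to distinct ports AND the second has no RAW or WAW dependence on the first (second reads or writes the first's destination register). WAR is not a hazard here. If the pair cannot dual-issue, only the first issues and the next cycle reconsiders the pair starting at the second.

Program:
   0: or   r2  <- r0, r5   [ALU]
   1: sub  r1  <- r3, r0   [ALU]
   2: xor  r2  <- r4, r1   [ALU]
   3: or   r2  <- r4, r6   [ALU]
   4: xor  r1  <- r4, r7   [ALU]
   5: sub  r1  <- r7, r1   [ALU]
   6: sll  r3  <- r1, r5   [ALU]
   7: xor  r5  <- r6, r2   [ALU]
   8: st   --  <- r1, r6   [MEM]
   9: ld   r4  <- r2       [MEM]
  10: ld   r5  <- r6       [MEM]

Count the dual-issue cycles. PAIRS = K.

#0 head=0: or.ALU+sub.ALU i0,i1 pair
#1 head=2: xor.ALU i2 WAW r2
#2 head=3: or.ALU+xor.ALU i3,i4 pair
#3 head=5: sub.ALU i5 RAW r1
#4 head=6: sll.ALU+xor.ALU i6,i7 pair
#5 head=8: st.MEM i8 no-port MEM/MEM
#6 head=9: ld.MEM i9 no-port MEM/MEM
#7 head=10: ld.MEM i10 tail

PAIRS = 3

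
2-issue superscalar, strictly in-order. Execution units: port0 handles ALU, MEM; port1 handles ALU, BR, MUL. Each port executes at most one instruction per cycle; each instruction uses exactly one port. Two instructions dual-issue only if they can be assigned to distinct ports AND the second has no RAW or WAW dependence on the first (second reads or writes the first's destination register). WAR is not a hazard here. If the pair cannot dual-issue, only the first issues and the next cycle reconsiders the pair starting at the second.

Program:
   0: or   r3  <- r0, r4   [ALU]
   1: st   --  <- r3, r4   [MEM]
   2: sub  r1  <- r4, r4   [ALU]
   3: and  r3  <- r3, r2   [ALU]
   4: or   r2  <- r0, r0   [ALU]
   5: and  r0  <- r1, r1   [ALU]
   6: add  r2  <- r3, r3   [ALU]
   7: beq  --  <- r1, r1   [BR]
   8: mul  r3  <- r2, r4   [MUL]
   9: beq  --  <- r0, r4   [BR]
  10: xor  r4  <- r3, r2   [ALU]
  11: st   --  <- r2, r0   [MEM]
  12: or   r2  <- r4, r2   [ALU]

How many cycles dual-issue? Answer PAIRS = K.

t=0 i0:or ; RAW r3
t=1 i1,i2:st/sub ; dual
t=2 i3,i4:and/or ; dual
t=3 i5,i6:and/add ; dual
t=4 i7:beq ; no-port BR/MUL
t=5 i8:mul ; no-port MUL/BR
t=6 i9,i10:beq/xor ; dual
t=7 i11,i12:st/or ; dual

PAIRS = 5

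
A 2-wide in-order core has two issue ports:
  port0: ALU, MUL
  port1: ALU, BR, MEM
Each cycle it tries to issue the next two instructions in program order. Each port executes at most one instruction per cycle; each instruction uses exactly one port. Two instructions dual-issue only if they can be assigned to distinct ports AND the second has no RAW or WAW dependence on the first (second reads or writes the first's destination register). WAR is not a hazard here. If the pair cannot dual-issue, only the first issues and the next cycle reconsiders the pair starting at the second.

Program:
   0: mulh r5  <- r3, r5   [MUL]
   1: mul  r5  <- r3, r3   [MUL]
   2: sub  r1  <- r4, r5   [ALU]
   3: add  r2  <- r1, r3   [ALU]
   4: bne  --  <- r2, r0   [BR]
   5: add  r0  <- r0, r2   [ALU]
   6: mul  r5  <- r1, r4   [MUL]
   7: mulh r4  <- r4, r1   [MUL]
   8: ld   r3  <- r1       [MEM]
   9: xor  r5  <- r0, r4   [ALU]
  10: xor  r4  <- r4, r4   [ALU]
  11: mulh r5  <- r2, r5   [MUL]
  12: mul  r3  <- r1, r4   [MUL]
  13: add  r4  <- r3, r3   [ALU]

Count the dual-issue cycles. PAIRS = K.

[0] i0  mulh  -- no-port MUL/MUL
[1] i1  mul  -- RAW r5
[2] i2  sub  -- RAW r1
[3] i3  add  -- RAW r2
[4] i4,i5  bne add  -- pair
[5] i6  mul  -- no-port MUL/MUL
[6] i7,i8  mulh ld  -- pair
[7] i9,i10  xor xor  -- pair
[8] i11  mulh  -- no-port MUL/MUL
[9] i12  mul  -- RAW r3
[10] i13  add  -- tail

PAIRS = 3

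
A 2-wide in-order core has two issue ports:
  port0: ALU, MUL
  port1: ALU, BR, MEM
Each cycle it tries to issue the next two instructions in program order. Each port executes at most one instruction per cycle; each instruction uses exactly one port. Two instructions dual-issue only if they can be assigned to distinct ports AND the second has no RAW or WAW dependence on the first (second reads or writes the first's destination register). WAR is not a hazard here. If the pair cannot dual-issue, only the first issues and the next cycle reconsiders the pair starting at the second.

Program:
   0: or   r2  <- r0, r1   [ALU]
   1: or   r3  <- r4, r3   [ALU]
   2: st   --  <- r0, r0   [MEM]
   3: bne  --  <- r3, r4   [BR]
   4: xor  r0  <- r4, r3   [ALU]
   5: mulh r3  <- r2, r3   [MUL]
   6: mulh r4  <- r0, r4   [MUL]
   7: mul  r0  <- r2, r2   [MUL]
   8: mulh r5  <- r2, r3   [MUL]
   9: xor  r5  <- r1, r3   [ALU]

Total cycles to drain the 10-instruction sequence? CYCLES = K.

CYCLES = 8

  cy0 -> i0/i1 (or or) 2-wide
  cy1 -> i2 (st) no-port MEM/BR
  cy2 -> i3/i4 (bne xor) 2-wide
  cy3 -> i5 (mulh) no-port MUL/MUL
  cy4 -> i6 (mulh) no-port MUL/MUL
  cy5 -> i7 (mul) no-port MUL/MUL
  cy6 -> i8 (mulh) WAW r5
  cy7 -> i9 (xor) tail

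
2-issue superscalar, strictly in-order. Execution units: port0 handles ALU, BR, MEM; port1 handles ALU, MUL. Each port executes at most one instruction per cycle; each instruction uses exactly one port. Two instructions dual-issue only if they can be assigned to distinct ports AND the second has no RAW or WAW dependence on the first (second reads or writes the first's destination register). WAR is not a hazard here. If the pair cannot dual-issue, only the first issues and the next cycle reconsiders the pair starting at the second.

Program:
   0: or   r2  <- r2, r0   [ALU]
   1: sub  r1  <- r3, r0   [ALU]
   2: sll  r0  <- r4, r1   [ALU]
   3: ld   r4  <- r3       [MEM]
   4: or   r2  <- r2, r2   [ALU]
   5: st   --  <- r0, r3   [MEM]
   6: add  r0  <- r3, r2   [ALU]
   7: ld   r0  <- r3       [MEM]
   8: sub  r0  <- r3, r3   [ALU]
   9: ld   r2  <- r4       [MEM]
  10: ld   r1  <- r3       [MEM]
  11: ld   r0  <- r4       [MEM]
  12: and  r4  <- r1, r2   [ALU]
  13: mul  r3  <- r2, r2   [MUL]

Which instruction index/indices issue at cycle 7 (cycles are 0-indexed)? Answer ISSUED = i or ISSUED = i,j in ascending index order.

t=0 i0+i1:or sub ; 2-wide
t=1 i2+i3:sll ld ; 2-wide
t=2 i4+i5:or st ; 2-wide
t=3 i6:add ; WAW r0
t=4 i7:ld ; WAW r0
t=5 i8+i9:sub ld ; 2-wide
t=6 i10:ld ; no-port MEM/MEM
t=7 i11+i12:ld and ; 2-wide
t=8 i13:mul ; tail

ISSUED = 11,12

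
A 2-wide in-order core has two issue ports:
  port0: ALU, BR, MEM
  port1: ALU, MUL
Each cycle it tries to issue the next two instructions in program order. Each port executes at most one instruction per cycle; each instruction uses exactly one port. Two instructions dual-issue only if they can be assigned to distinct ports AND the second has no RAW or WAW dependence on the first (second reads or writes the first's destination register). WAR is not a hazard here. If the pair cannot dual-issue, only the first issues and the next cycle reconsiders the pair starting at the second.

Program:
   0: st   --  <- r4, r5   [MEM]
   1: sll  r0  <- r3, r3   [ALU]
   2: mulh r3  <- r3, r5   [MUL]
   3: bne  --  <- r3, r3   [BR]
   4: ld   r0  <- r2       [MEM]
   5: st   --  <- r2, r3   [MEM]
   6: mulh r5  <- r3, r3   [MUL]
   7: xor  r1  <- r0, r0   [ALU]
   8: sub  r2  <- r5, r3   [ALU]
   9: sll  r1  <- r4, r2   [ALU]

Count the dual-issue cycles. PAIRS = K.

PAIRS = 3

[0] i0/i1  st sll  -- pair
[1] i2  mulh  -- RAW r3
[2] i3  bne  -- no-port BR/MEM
[3] i4  ld  -- no-port MEM/MEM
[4] i5/i6  st mulh  -- pair
[5] i7/i8  xor sub  -- pair
[6] i9  sll  -- tail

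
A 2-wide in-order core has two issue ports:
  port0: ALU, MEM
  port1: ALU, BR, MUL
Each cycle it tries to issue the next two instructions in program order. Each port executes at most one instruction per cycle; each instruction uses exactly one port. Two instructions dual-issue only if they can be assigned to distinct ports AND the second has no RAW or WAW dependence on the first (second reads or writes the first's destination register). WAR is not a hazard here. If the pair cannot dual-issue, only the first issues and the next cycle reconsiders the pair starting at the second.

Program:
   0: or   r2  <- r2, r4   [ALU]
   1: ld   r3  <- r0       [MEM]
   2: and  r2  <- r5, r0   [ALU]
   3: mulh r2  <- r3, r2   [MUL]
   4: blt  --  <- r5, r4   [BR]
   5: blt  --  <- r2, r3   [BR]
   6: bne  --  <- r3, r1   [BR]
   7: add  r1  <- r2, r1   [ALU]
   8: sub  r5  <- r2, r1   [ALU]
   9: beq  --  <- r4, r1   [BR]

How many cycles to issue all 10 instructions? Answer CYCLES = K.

  cy0 -> i0/i1 (or.ALU+ld.MEM) 2-wide
  cy1 -> i2 (and.ALU) RAW+WAW r2
  cy2 -> i3 (mulh.MUL) no-port MUL/BR
  cy3 -> i4 (blt.BR) no-port BR/BR
  cy4 -> i5 (blt.BR) no-port BR/BR
  cy5 -> i6/i7 (bne.BR+add.ALU) 2-wide
  cy6 -> i8/i9 (sub.ALU+beq.BR) 2-wide

CYCLES = 7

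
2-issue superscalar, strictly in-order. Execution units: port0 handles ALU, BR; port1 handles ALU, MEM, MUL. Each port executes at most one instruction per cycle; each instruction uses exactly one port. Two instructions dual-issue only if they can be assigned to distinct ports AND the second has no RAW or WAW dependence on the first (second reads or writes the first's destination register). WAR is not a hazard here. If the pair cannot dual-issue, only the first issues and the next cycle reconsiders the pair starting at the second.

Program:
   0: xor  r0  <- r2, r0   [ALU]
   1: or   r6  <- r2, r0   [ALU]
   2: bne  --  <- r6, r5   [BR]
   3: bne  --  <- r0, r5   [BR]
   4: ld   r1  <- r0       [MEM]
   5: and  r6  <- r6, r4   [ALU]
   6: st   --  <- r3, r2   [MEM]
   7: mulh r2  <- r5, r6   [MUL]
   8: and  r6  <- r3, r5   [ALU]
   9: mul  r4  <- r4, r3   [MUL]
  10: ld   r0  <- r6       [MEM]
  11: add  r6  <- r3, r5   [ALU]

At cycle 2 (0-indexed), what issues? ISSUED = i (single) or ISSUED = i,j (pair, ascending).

ISSUED = 2

#0 head=0: xor.ALU i0 RAW r0
#1 head=1: or.ALU i1 RAW r6
#2 head=2: bne.BR i2 no-port BR/BR
#3 head=3: bne.BR ld.MEM i3&i4 pair
#4 head=5: and.ALU st.MEM i5&i6 pair
#5 head=7: mulh.MUL and.ALU i7&i8 pair
#6 head=9: mul.MUL i9 no-port MUL/MEM
#7 head=10: ld.MEM add.ALU i10&i11 pair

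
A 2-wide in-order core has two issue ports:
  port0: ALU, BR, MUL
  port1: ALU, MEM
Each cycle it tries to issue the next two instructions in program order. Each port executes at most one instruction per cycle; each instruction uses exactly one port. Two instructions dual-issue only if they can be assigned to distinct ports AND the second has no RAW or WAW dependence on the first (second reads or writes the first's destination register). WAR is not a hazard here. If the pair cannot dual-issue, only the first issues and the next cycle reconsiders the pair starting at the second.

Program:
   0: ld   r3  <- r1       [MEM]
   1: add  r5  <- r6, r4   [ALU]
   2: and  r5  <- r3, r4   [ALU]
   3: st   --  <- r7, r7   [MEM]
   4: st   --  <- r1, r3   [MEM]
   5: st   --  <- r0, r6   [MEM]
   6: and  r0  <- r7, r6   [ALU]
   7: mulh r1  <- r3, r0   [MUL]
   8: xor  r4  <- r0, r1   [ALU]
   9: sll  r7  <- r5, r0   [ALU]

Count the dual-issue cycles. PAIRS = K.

PAIRS = 4

#0 head=0: ld add i0,i1 dual
#1 head=2: and st i2,i3 dual
#2 head=4: st i4 no-port MEM/MEM
#3 head=5: st and i5,i6 dual
#4 head=7: mulh i7 RAW r1
#5 head=8: xor sll i8,i9 dual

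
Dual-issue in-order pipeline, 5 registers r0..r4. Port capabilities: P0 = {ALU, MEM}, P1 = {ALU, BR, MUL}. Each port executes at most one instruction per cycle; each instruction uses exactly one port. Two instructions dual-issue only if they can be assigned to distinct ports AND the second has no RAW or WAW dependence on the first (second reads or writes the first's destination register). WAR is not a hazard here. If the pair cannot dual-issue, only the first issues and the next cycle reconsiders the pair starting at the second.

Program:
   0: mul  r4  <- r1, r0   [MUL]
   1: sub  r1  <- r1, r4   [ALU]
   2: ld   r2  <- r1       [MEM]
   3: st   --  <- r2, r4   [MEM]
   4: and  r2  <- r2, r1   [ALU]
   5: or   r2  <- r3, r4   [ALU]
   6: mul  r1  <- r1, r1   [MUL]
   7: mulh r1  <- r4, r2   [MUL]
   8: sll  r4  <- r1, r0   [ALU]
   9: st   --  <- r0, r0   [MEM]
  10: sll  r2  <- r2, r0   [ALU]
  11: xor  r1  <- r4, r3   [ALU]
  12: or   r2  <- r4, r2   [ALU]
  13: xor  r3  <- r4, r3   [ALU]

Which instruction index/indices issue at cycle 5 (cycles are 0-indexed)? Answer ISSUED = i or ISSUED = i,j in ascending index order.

ISSUED = 7

#0 head=0: mul.MUL i0 RAW r4
#1 head=1: sub.ALU i1 RAW r1
#2 head=2: ld.MEM i2 no-port MEM/MEM
#3 head=3: st.MEM+and.ALU i3+i4 pair
#4 head=5: or.ALU+mul.MUL i5+i6 pair
#5 head=7: mulh.MUL i7 RAW r1
#6 head=8: sll.ALU+st.MEM i8+i9 pair
#7 head=10: sll.ALU+xor.ALU i10+i11 pair
#8 head=12: or.ALU+xor.ALU i12+i13 pair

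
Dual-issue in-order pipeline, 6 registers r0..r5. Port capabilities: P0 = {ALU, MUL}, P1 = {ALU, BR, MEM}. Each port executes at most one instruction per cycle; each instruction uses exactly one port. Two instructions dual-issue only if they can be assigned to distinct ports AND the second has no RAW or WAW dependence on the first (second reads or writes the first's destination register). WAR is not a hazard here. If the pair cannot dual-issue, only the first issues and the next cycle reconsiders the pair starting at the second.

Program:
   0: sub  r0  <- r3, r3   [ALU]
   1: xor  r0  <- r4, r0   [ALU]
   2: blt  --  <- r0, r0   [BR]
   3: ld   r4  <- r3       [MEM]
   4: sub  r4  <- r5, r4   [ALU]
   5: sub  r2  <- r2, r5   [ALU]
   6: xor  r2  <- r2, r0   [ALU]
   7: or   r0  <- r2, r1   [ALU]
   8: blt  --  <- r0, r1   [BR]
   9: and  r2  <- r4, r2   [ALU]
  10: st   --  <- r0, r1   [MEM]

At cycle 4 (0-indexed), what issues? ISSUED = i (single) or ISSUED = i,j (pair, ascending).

ISSUED = 4,5

[0] i0  sub  -- RAW+WAW r0
[1] i1  xor  -- RAW r0
[2] i2  blt  -- no-port BR/MEM
[3] i3  ld  -- RAW+WAW r4
[4] i4/i5  sub;sub  -- dual
[5] i6  xor  -- RAW r2
[6] i7  or  -- RAW r0
[7] i8/i9  blt;and  -- dual
[8] i10  st  -- tail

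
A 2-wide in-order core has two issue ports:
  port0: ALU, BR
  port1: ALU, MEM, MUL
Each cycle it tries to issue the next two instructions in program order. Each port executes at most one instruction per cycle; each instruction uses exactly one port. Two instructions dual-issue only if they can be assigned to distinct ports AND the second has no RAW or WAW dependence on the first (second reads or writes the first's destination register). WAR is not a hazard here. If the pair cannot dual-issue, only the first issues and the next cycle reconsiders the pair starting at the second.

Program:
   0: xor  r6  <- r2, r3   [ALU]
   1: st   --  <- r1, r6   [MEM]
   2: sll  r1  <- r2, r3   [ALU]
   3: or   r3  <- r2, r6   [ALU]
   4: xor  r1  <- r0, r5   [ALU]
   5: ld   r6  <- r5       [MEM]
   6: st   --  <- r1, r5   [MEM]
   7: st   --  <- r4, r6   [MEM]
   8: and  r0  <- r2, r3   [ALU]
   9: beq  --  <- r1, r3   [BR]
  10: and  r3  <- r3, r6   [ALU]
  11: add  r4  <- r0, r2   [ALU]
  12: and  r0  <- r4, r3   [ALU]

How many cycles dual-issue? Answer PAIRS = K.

PAIRS = 4

0. xor.ALU @i0  | RAW r6
1. st.MEM;sll.ALU @i1&i2  | dual
2. or.ALU;xor.ALU @i3&i4  | dual
3. ld.MEM @i5  | no-port MEM/MEM
4. st.MEM @i6  | no-port MEM/MEM
5. st.MEM;and.ALU @i7&i8  | dual
6. beq.BR;and.ALU @i9&i10  | dual
7. add.ALU @i11  | RAW r4
8. and.ALU @i12  | tail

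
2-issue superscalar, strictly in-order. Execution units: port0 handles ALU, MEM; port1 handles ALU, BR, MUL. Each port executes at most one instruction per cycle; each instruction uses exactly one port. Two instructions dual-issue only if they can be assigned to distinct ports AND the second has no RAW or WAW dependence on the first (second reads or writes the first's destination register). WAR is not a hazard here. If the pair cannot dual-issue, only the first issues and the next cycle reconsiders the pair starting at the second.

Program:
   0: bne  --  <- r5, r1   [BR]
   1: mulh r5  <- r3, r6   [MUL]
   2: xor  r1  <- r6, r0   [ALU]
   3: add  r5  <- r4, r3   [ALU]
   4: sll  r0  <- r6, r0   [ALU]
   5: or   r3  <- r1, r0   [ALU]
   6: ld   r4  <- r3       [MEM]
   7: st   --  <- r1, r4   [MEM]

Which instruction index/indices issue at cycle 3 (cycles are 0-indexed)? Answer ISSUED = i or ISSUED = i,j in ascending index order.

ISSUED = 5

t=0 i0:bne.BR ; no-port BR/MUL
t=1 i1,i2:mulh.MUL;xor.ALU ; dual
t=2 i3,i4:add.ALU;sll.ALU ; dual
t=3 i5:or.ALU ; RAW r3
t=4 i6:ld.MEM ; no-port MEM/MEM
t=5 i7:st.MEM ; tail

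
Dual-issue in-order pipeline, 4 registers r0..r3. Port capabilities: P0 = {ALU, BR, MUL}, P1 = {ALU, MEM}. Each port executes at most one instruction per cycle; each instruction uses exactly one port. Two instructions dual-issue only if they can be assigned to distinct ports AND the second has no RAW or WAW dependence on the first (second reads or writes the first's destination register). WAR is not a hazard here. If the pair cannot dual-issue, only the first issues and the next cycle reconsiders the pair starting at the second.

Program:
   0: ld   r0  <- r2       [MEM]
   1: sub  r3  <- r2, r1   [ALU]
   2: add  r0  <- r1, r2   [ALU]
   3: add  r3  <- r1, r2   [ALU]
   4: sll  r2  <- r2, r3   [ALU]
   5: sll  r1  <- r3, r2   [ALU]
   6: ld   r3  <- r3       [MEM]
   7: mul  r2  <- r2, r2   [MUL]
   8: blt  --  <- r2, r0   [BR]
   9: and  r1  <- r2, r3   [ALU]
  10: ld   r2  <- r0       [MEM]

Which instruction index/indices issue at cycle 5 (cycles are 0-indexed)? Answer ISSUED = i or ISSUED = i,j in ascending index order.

ISSUED = 8,9

c0: i0/i1 ld.MEM+sub.ALU  dual
c1: i2/i3 add.ALU+add.ALU  dual
c2: i4 sll.ALU  RAW r2
c3: i5/i6 sll.ALU+ld.MEM  dual
c4: i7 mul.MUL  no-port MUL/BR
c5: i8/i9 blt.BR+and.ALU  dual
c6: i10 ld.MEM  tail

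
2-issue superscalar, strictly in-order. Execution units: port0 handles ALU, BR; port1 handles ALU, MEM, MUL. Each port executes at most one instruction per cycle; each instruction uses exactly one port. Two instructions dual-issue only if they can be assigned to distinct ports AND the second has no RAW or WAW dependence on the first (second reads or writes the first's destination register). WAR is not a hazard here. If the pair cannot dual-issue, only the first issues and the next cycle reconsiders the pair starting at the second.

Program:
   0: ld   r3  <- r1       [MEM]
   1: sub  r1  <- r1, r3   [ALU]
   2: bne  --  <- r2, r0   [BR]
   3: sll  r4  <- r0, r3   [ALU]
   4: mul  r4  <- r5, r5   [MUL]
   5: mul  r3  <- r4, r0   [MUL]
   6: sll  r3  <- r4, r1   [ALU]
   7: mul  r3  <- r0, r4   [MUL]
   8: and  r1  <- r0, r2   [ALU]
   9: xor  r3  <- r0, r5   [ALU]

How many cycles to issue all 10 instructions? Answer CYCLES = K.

[0] i0  ld.MEM  -- RAW r3
[1] i1/i2  sub.ALU+bne.BR  -- dual
[2] i3  sll.ALU  -- WAW r4
[3] i4  mul.MUL  -- no-port MUL/MUL
[4] i5  mul.MUL  -- WAW r3
[5] i6  sll.ALU  -- WAW r3
[6] i7/i8  mul.MUL+and.ALU  -- dual
[7] i9  xor.ALU  -- tail

CYCLES = 8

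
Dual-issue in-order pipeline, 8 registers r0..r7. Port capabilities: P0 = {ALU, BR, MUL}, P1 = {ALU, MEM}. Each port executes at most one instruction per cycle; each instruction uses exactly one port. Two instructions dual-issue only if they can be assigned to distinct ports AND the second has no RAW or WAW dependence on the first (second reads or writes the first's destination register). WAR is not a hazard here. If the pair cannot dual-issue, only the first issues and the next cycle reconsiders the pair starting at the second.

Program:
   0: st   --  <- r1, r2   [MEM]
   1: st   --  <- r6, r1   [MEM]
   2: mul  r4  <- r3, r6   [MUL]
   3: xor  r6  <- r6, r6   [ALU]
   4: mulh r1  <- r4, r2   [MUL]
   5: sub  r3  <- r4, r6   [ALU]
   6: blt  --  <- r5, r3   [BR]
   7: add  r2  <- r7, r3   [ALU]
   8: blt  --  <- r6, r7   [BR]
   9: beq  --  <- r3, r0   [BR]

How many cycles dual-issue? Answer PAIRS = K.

t=0 i0:st.MEM ; no-port MEM/MEM
t=1 i1/i2:st.MEM mul.MUL ; dual
t=2 i3/i4:xor.ALU mulh.MUL ; dual
t=3 i5:sub.ALU ; RAW r3
t=4 i6/i7:blt.BR add.ALU ; dual
t=5 i8:blt.BR ; no-port BR/BR
t=6 i9:beq.BR ; tail

PAIRS = 3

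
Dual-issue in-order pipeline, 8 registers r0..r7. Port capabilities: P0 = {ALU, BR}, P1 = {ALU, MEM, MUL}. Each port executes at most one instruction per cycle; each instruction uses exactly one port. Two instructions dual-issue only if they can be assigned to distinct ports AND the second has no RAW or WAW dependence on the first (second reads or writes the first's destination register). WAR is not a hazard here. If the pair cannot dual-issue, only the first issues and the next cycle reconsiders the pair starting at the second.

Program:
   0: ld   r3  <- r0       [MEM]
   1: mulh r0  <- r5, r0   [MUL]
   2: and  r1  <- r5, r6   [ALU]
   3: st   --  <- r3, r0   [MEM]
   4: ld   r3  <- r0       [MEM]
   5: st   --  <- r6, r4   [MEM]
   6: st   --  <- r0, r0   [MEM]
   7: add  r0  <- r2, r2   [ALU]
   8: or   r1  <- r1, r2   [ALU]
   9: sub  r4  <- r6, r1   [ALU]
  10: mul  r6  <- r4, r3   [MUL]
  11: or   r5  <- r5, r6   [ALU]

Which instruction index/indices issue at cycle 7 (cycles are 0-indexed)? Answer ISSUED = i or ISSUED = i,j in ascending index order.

ISSUED = 9

0. ld.MEM @i0  | no-port MEM/MUL
1. mulh.MUL/and.ALU @i1&i2  | 2-wide
2. st.MEM @i3  | no-port MEM/MEM
3. ld.MEM @i4  | no-port MEM/MEM
4. st.MEM @i5  | no-port MEM/MEM
5. st.MEM/add.ALU @i6&i7  | 2-wide
6. or.ALU @i8  | RAW r1
7. sub.ALU @i9  | RAW r4
8. mul.MUL @i10  | RAW r6
9. or.ALU @i11  | tail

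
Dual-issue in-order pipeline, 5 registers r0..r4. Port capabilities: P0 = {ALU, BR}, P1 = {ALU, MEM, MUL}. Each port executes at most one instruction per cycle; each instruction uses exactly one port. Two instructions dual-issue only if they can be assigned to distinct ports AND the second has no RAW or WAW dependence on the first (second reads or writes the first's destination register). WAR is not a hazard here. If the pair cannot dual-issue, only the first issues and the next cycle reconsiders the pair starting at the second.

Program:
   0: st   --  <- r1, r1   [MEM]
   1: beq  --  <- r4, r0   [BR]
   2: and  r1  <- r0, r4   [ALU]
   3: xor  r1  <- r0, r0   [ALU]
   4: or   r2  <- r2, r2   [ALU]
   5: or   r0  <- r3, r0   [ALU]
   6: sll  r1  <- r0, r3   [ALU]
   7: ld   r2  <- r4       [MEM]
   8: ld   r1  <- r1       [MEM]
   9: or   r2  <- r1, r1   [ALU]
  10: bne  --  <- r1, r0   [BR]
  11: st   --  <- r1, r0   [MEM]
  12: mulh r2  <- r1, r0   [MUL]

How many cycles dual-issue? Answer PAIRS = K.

#0 head=0: st.MEM;beq.BR i0/i1 dual
#1 head=2: and.ALU i2 WAW r1
#2 head=3: xor.ALU;or.ALU i3/i4 dual
#3 head=5: or.ALU i5 RAW r0
#4 head=6: sll.ALU;ld.MEM i6/i7 dual
#5 head=8: ld.MEM i8 RAW r1
#6 head=9: or.ALU;bne.BR i9/i10 dual
#7 head=11: st.MEM i11 no-port MEM/MUL
#8 head=12: mulh.MUL i12 tail

PAIRS = 4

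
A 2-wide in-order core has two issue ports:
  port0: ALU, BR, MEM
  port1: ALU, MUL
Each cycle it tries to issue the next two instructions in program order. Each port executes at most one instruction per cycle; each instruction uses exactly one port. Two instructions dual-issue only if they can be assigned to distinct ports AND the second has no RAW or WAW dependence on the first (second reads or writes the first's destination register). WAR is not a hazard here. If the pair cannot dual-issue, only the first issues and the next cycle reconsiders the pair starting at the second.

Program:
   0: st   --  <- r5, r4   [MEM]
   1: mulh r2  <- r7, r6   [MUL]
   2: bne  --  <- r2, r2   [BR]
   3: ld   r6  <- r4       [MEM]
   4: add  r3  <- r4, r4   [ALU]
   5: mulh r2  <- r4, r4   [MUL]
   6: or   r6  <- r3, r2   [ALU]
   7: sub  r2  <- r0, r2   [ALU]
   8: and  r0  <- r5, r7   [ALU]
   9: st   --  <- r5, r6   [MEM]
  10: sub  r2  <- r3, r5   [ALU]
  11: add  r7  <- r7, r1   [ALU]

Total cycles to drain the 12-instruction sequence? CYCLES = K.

CYCLES = 7

t=0 i0/i1:st;mulh ; 2-wide
t=1 i2:bne ; no-port BR/MEM
t=2 i3/i4:ld;add ; 2-wide
t=3 i5:mulh ; RAW r2
t=4 i6/i7:or;sub ; 2-wide
t=5 i8/i9:and;st ; 2-wide
t=6 i10/i11:sub;add ; 2-wide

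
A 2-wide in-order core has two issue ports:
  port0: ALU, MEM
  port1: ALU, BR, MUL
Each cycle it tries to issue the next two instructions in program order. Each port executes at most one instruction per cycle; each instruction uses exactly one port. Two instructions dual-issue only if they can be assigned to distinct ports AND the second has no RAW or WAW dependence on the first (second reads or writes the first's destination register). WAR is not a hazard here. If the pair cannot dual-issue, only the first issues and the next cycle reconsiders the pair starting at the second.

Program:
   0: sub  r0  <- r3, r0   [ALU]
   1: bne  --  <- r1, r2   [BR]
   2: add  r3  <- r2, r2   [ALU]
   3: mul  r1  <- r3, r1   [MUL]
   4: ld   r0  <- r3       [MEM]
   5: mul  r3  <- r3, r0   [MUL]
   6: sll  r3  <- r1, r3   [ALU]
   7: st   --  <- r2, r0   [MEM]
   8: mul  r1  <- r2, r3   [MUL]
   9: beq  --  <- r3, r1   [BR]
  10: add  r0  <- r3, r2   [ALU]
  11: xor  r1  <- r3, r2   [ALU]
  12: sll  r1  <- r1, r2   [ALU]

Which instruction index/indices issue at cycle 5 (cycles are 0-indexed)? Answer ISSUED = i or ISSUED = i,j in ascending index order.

ISSUED = 8

c0: i0/i1 sub.ALU bne.BR  2-wide
c1: i2 add.ALU  RAW r3
c2: i3/i4 mul.MUL ld.MEM  2-wide
c3: i5 mul.MUL  RAW+WAW r3
c4: i6/i7 sll.ALU st.MEM  2-wide
c5: i8 mul.MUL  no-port MUL/BR
c6: i9/i10 beq.BR add.ALU  2-wide
c7: i11 xor.ALU  RAW+WAW r1
c8: i12 sll.ALU  tail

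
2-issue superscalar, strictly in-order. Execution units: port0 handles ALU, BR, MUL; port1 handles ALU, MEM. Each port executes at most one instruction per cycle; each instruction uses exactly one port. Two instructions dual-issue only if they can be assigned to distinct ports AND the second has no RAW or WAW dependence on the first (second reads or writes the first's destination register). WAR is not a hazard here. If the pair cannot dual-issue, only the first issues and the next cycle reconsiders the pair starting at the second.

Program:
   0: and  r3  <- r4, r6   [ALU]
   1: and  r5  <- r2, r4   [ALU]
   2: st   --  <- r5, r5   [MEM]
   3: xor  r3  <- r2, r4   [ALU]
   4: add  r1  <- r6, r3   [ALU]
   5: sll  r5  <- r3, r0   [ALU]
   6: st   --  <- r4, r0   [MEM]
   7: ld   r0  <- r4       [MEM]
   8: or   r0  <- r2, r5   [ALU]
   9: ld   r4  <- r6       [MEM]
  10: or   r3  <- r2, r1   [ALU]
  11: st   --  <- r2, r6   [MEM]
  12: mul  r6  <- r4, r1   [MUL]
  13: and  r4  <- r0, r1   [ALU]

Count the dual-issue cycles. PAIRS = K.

PAIRS = 6

0. and and @i0/i1  | pair
1. st xor @i2/i3  | pair
2. add sll @i4/i5  | pair
3. st @i6  | no-port MEM/MEM
4. ld @i7  | WAW r0
5. or ld @i8/i9  | pair
6. or st @i10/i11  | pair
7. mul and @i12/i13  | pair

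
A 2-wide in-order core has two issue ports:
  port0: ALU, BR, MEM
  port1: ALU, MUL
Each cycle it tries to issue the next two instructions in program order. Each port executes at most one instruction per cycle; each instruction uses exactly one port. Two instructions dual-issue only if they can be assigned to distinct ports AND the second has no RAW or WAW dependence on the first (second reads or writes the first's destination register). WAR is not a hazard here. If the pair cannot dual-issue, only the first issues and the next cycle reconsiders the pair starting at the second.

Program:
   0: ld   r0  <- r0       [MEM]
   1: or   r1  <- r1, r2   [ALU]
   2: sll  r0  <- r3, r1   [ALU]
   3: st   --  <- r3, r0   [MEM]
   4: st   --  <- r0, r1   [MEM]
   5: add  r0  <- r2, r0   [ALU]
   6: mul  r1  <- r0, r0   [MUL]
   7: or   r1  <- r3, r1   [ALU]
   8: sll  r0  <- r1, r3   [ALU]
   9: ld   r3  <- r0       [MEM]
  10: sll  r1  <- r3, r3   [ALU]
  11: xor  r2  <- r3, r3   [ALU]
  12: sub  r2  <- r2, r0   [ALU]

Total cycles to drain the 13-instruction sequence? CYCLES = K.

CYCLES = 10

t=0 i0/i1:ld.MEM/or.ALU ; dual
t=1 i2:sll.ALU ; RAW r0
t=2 i3:st.MEM ; no-port MEM/MEM
t=3 i4/i5:st.MEM/add.ALU ; dual
t=4 i6:mul.MUL ; RAW+WAW r1
t=5 i7:or.ALU ; RAW r1
t=6 i8:sll.ALU ; RAW r0
t=7 i9:ld.MEM ; RAW r3
t=8 i10/i11:sll.ALU/xor.ALU ; dual
t=9 i12:sub.ALU ; tail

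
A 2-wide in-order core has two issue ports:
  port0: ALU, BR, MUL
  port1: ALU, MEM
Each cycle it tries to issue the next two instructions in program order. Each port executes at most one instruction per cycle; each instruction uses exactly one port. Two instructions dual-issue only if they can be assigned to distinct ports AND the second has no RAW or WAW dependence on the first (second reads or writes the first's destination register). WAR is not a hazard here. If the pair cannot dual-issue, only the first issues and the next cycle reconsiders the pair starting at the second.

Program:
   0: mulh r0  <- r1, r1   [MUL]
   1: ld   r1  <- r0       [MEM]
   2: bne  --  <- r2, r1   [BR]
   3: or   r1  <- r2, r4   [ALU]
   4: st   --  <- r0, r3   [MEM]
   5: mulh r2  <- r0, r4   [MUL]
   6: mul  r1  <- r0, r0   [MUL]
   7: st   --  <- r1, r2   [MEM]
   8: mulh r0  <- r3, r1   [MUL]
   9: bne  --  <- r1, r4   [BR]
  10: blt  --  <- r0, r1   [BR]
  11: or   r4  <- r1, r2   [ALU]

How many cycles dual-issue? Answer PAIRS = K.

PAIRS = 4

0. mulh.MUL @i0  | RAW r0
1. ld.MEM @i1  | RAW r1
2. bne.BR;or.ALU @i2+i3  | pair
3. st.MEM;mulh.MUL @i4+i5  | pair
4. mul.MUL @i6  | RAW r1
5. st.MEM;mulh.MUL @i7+i8  | pair
6. bne.BR @i9  | no-port BR/BR
7. blt.BR;or.ALU @i10+i11  | pair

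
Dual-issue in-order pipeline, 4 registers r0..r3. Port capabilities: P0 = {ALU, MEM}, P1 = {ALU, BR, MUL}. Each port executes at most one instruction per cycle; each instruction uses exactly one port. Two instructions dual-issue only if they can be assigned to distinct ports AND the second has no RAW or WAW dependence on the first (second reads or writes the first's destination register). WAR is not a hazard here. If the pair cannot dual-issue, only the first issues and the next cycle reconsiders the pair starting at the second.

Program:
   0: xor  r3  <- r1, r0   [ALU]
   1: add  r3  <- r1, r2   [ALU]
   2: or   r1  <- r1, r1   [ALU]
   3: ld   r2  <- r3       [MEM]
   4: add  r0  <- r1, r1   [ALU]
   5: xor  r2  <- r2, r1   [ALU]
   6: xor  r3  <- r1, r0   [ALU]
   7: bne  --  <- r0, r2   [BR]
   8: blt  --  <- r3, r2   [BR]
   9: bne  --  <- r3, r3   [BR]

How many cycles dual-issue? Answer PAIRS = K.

PAIRS = 3

t=0 i0:xor.ALU ; WAW r3
t=1 i1/i2:add.ALU+or.ALU ; pair
t=2 i3/i4:ld.MEM+add.ALU ; pair
t=3 i5/i6:xor.ALU+xor.ALU ; pair
t=4 i7:bne.BR ; no-port BR/BR
t=5 i8:blt.BR ; no-port BR/BR
t=6 i9:bne.BR ; tail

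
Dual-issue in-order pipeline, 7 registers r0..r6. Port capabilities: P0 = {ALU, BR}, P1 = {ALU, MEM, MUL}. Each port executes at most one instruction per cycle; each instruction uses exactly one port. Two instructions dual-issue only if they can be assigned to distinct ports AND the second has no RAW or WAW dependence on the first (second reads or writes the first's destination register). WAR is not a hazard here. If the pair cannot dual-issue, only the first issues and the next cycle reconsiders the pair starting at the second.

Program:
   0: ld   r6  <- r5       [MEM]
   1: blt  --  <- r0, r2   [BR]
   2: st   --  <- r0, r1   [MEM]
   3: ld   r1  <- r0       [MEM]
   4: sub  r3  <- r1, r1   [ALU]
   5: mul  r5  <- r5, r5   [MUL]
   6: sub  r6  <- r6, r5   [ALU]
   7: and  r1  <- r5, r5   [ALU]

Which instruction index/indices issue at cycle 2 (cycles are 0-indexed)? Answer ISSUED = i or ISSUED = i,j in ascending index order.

ISSUED = 3

c0: i0,i1 ld/blt  pair
c1: i2 st  no-port MEM/MEM
c2: i3 ld  RAW r1
c3: i4,i5 sub/mul  pair
c4: i6,i7 sub/and  pair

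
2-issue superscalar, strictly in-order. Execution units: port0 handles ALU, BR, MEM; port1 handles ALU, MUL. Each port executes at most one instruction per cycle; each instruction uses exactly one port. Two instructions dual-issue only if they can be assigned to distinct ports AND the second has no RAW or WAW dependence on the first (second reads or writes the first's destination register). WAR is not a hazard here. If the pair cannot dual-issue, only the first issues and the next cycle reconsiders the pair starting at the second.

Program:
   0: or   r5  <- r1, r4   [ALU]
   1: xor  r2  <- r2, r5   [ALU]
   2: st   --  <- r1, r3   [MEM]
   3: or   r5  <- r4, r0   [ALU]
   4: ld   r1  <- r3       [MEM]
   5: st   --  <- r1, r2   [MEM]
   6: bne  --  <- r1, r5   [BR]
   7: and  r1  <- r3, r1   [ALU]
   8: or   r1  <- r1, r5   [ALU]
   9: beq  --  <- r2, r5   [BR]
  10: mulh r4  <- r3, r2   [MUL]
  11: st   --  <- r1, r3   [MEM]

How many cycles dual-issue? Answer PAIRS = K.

PAIRS = 5

  cy0 -> i0 (or) RAW r5
  cy1 -> i1/i2 (xor/st) dual
  cy2 -> i3/i4 (or/ld) dual
  cy3 -> i5 (st) no-port MEM/BR
  cy4 -> i6/i7 (bne/and) dual
  cy5 -> i8/i9 (or/beq) dual
  cy6 -> i10/i11 (mulh/st) dual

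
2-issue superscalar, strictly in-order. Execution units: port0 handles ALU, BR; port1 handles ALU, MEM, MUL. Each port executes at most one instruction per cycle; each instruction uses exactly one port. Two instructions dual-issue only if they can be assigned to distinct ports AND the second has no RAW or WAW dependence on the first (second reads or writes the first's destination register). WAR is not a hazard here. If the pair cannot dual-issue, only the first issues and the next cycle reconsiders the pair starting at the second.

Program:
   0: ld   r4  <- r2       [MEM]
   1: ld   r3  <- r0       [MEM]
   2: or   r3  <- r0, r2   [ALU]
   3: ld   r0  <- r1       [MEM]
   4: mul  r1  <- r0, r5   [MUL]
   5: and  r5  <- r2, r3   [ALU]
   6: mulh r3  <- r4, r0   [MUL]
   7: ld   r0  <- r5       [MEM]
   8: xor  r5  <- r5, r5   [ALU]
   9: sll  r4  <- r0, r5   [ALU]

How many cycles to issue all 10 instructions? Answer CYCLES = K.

CYCLES = 7

  cy0 -> i0 (ld) no-port MEM/MEM
  cy1 -> i1 (ld) WAW r3
  cy2 -> i2+i3 (or;ld) pair
  cy3 -> i4+i5 (mul;and) pair
  cy4 -> i6 (mulh) no-port MUL/MEM
  cy5 -> i7+i8 (ld;xor) pair
  cy6 -> i9 (sll) tail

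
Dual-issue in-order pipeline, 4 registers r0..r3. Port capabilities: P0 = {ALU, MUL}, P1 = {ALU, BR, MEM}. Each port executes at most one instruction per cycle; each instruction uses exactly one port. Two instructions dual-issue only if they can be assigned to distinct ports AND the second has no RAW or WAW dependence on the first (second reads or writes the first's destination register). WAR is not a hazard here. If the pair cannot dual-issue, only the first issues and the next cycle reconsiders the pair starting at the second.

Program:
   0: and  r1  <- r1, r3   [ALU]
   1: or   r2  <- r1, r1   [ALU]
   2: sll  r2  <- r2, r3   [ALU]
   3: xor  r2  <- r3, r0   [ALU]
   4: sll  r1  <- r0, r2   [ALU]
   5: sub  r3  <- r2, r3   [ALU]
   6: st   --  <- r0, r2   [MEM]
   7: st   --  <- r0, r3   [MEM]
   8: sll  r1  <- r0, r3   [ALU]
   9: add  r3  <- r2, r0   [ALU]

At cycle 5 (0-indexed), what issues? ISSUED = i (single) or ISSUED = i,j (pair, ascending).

[0] i0  and  -- RAW r1
[1] i1  or  -- RAW+WAW r2
[2] i2  sll  -- WAW r2
[3] i3  xor  -- RAW r2
[4] i4+i5  sll+sub  -- dual
[5] i6  st  -- no-port MEM/MEM
[6] i7+i8  st+sll  -- dual
[7] i9  add  -- tail

ISSUED = 6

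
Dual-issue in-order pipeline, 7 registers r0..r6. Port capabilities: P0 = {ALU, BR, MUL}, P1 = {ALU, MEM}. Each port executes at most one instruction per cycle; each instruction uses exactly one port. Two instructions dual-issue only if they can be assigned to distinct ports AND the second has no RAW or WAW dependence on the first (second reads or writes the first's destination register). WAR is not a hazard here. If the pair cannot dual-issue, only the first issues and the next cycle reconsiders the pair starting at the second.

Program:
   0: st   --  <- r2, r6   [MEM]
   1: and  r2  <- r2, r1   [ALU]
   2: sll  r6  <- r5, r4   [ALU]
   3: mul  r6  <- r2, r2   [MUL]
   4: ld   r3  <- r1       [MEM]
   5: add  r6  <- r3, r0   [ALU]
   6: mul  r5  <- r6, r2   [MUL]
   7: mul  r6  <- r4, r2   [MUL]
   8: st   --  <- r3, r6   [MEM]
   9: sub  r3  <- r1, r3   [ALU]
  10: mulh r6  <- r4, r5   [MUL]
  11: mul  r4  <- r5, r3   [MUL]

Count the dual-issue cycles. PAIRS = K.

PAIRS = 3

c0: i0/i1 st+and  dual
c1: i2 sll  WAW r6
c2: i3/i4 mul+ld  dual
c3: i5 add  RAW r6
c4: i6 mul  no-port MUL/MUL
c5: i7 mul  RAW r6
c6: i8/i9 st+sub  dual
c7: i10 mulh  no-port MUL/MUL
c8: i11 mul  tail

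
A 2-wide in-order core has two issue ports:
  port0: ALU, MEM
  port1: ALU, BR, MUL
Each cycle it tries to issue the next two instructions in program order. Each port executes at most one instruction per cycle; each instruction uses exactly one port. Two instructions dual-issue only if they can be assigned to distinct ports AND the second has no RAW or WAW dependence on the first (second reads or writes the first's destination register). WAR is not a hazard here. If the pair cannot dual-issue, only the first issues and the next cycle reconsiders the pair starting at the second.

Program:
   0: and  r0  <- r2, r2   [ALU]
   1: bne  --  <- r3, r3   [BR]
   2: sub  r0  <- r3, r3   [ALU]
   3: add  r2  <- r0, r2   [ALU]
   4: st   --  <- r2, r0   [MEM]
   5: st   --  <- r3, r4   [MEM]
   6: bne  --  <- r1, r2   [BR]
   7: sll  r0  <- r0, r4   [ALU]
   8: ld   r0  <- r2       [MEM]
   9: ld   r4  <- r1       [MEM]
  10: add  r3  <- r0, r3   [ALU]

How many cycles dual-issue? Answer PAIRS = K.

0. and+bne @i0&i1  | dual
1. sub @i2  | RAW r0
2. add @i3  | RAW r2
3. st @i4  | no-port MEM/MEM
4. st+bne @i5&i6  | dual
5. sll @i7  | WAW r0
6. ld @i8  | no-port MEM/MEM
7. ld+add @i9&i10  | dual

PAIRS = 3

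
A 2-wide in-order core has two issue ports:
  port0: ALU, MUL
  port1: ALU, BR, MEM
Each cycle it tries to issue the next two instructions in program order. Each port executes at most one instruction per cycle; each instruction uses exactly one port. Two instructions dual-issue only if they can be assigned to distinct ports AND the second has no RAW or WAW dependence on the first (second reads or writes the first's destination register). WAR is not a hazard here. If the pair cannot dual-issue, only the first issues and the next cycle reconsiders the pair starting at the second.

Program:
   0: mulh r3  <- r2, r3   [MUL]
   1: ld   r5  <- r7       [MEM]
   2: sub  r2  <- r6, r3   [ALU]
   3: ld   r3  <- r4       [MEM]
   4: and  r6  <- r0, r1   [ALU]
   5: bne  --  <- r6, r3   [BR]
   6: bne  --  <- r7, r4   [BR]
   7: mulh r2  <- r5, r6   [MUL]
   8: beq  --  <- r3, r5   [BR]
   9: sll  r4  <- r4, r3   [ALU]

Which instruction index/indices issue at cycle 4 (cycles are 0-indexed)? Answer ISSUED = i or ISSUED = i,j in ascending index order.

ISSUED = 6,7

t=0 i0+i1:mulh ld ; pair
t=1 i2+i3:sub ld ; pair
t=2 i4:and ; RAW r6
t=3 i5:bne ; no-port BR/BR
t=4 i6+i7:bne mulh ; pair
t=5 i8+i9:beq sll ; pair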